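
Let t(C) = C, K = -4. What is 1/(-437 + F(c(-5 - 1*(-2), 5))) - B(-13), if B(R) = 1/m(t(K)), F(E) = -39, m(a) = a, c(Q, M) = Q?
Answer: 59/238 ≈ 0.24790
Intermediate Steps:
B(R) = -¼ (B(R) = 1/(-4) = -¼)
1/(-437 + F(c(-5 - 1*(-2), 5))) - B(-13) = 1/(-437 - 39) - 1*(-¼) = 1/(-476) + ¼ = -1/476 + ¼ = 59/238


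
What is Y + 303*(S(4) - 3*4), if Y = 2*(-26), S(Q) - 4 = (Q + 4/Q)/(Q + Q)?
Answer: -18293/8 ≈ -2286.6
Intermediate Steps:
S(Q) = 4 + (Q + 4/Q)/(2*Q) (S(Q) = 4 + (Q + 4/Q)/(Q + Q) = 4 + (Q + 4/Q)/((2*Q)) = 4 + (Q + 4/Q)*(1/(2*Q)) = 4 + (Q + 4/Q)/(2*Q))
Y = -52
Y + 303*(S(4) - 3*4) = -52 + 303*((9/2 + 2/4**2) - 3*4) = -52 + 303*((9/2 + 2*(1/16)) - 12) = -52 + 303*((9/2 + 1/8) - 12) = -52 + 303*(37/8 - 12) = -52 + 303*(-59/8) = -52 - 17877/8 = -18293/8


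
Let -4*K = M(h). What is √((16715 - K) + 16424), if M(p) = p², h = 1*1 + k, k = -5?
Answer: √33143 ≈ 182.05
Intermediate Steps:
h = -4 (h = 1*1 - 5 = 1 - 5 = -4)
K = -4 (K = -¼*(-4)² = -¼*16 = -4)
√((16715 - K) + 16424) = √((16715 - 1*(-4)) + 16424) = √((16715 + 4) + 16424) = √(16719 + 16424) = √33143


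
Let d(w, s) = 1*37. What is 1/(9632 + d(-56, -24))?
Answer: 1/9669 ≈ 0.00010342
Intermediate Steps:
d(w, s) = 37
1/(9632 + d(-56, -24)) = 1/(9632 + 37) = 1/9669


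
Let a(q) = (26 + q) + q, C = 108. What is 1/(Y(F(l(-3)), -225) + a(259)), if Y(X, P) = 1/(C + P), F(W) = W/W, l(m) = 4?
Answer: 117/63647 ≈ 0.0018383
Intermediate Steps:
F(W) = 1
a(q) = 26 + 2*q
Y(X, P) = 1/(108 + P)
1/(Y(F(l(-3)), -225) + a(259)) = 1/(1/(108 - 225) + (26 + 2*259)) = 1/(1/(-117) + (26 + 518)) = 1/(-1/117 + 544) = 1/(63647/117) = 117/63647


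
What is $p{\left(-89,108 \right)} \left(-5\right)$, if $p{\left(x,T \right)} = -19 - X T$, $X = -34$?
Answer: $-18265$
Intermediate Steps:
$p{\left(x,T \right)} = -19 + 34 T$ ($p{\left(x,T \right)} = -19 - - 34 T = -19 + 34 T$)
$p{\left(-89,108 \right)} \left(-5\right) = \left(-19 + 34 \cdot 108\right) \left(-5\right) = \left(-19 + 3672\right) \left(-5\right) = 3653 \left(-5\right) = -18265$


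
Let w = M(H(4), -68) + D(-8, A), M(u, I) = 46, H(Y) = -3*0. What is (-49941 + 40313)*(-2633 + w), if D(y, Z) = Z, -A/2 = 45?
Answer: 25774156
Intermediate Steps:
A = -90 (A = -2*45 = -90)
H(Y) = 0
w = -44 (w = 46 - 90 = -44)
(-49941 + 40313)*(-2633 + w) = (-49941 + 40313)*(-2633 - 44) = -9628*(-2677) = 25774156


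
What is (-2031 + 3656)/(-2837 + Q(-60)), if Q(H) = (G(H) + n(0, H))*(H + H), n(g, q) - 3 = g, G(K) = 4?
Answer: -1625/3677 ≈ -0.44194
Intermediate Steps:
n(g, q) = 3 + g
Q(H) = 14*H (Q(H) = (4 + (3 + 0))*(H + H) = (4 + 3)*(2*H) = 7*(2*H) = 14*H)
(-2031 + 3656)/(-2837 + Q(-60)) = (-2031 + 3656)/(-2837 + 14*(-60)) = 1625/(-2837 - 840) = 1625/(-3677) = 1625*(-1/3677) = -1625/3677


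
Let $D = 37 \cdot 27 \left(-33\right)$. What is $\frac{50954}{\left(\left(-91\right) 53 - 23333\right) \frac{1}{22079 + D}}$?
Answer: $\frac{138696788}{7039} \approx 19704.0$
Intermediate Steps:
$D = -32967$ ($D = 999 \left(-33\right) = -32967$)
$\frac{50954}{\left(\left(-91\right) 53 - 23333\right) \frac{1}{22079 + D}} = \frac{50954}{\left(\left(-91\right) 53 - 23333\right) \frac{1}{22079 - 32967}} = \frac{50954}{\left(-4823 - 23333\right) \frac{1}{-10888}} = \frac{50954}{\left(-28156\right) \left(- \frac{1}{10888}\right)} = \frac{50954}{\frac{7039}{2722}} = 50954 \cdot \frac{2722}{7039} = \frac{138696788}{7039}$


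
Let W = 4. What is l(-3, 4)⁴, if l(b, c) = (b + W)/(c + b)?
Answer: 1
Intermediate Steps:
l(b, c) = (4 + b)/(b + c) (l(b, c) = (b + 4)/(c + b) = (4 + b)/(b + c))
l(-3, 4)⁴ = ((4 - 3)/(-3 + 4))⁴ = (1/1)⁴ = (1*1)⁴ = 1⁴ = 1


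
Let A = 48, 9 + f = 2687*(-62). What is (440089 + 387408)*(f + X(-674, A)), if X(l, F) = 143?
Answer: -137745150620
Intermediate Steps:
f = -166603 (f = -9 + 2687*(-62) = -9 - 166594 = -166603)
(440089 + 387408)*(f + X(-674, A)) = (440089 + 387408)*(-166603 + 143) = 827497*(-166460) = -137745150620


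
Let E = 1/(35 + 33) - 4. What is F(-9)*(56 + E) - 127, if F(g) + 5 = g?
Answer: -29077/34 ≈ -855.21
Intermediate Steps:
F(g) = -5 + g
E = -271/68 (E = 1/68 - 4 = -271/68 ≈ -3.9853)
F(-9)*(56 + E) - 127 = (-5 - 9)*(56 - 271/68) - 127 = -14*3537/68 - 127 = -24759/34 - 127 = -29077/34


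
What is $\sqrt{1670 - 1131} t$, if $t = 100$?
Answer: $700 \sqrt{11} \approx 2321.6$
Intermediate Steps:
$\sqrt{1670 - 1131} t = \sqrt{1670 - 1131} \cdot 100 = \sqrt{539} \cdot 100 = 7 \sqrt{11} \cdot 100 = 700 \sqrt{11}$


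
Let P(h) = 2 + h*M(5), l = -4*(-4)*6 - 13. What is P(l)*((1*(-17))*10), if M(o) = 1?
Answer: -14450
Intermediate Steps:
l = 83 (l = 16*6 - 13 = 96 - 13 = 83)
P(h) = 2 + h (P(h) = 2 + h*1 = 2 + h)
P(l)*((1*(-17))*10) = (2 + 83)*((1*(-17))*10) = 85*(-17*10) = 85*(-170) = -14450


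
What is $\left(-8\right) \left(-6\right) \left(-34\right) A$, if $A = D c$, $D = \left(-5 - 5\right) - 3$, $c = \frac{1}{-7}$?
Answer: $- \frac{21216}{7} \approx -3030.9$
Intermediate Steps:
$c = - \frac{1}{7} \approx -0.14286$
$D = -13$ ($D = -10 - 3 = -13$)
$A = \frac{13}{7}$ ($A = \left(-13\right) \left(- \frac{1}{7}\right) = \frac{13}{7} \approx 1.8571$)
$\left(-8\right) \left(-6\right) \left(-34\right) A = \left(-8\right) \left(-6\right) \left(-34\right) \frac{13}{7} = 48 \left(-34\right) \frac{13}{7} = \left(-1632\right) \frac{13}{7} = - \frac{21216}{7}$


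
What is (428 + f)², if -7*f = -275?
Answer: 10699441/49 ≈ 2.1836e+5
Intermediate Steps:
f = 275/7 (f = -⅐*(-275) = 275/7 ≈ 39.286)
(428 + f)² = (428 + 275/7)² = (3271/7)² = 10699441/49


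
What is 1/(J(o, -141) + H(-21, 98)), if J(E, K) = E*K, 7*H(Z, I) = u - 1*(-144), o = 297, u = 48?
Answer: -7/292947 ≈ -2.3895e-5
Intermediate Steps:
H(Z, I) = 192/7 (H(Z, I) = (48 - 1*(-144))/7 = (48 + 144)/7 = (1/7)*192 = 192/7)
1/(J(o, -141) + H(-21, 98)) = 1/(297*(-141) + 192/7) = 1/(-41877 + 192/7) = 1/(-292947/7) = -7/292947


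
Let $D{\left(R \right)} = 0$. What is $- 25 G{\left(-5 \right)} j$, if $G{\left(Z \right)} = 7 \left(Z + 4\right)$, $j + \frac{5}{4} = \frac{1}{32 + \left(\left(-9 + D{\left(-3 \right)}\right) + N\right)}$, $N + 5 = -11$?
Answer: $- \frac{775}{4} \approx -193.75$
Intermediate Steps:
$N = -16$ ($N = -5 - 11 = -16$)
$j = - \frac{31}{28}$ ($j = - \frac{5}{4} + \frac{1}{32 + \left(\left(-9 + 0\right) - 16\right)} = - \frac{5}{4} + \frac{1}{32 - 25} = - \frac{5}{4} + \frac{1}{7} = - \frac{31}{28} \approx -1.1071$)
$G{\left(Z \right)} = 28 + 7 Z$ ($G{\left(Z \right)} = 7 \left(4 + Z\right) = 28 + 7 Z$)
$- 25 G{\left(-5 \right)} j = - 25 \left(28 + 7 \left(-5\right)\right) \left(- \frac{31}{28}\right) = - 25 \left(28 - 35\right) \left(- \frac{31}{28}\right) = \left(-25\right) \left(-7\right) \left(- \frac{31}{28}\right) = 175 \left(- \frac{31}{28}\right) = - \frac{775}{4}$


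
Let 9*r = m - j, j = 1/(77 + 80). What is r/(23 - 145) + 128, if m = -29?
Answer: 1226109/9577 ≈ 128.03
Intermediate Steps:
j = 1/157 ≈ 0.0063694
r = -506/157 (r = (-29 - 1*1/157)/9 = (-29 - 1/157)/9 = (⅑)*(-4554/157) = -506/157 ≈ -3.2229)
r/(23 - 145) + 128 = -506/157/(23 - 145) + 128 = -506/157/(-122) + 128 = -1/122*(-506/157) + 128 = 253/9577 + 128 = 1226109/9577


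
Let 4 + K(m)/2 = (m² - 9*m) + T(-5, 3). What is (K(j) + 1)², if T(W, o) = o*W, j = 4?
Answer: 5929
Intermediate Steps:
T(W, o) = W*o
K(m) = -38 - 18*m + 2*m² (K(m) = -8 + 2*((m² - 9*m) - 5*3) = -8 + 2*((m² - 9*m) - 15) = -8 + 2*(-15 + m² - 9*m) = -8 + (-30 - 18*m + 2*m²) = -38 - 18*m + 2*m²)
(K(j) + 1)² = ((-38 - 18*4 + 2*4²) + 1)² = ((-38 - 72 + 2*16) + 1)² = ((-38 - 72 + 32) + 1)² = (-78 + 1)² = (-77)² = 5929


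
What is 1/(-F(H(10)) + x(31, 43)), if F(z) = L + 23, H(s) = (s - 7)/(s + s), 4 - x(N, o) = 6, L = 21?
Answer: -1/46 ≈ -0.021739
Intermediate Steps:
x(N, o) = -2 (x(N, o) = 4 - 1*6 = 4 - 6 = -2)
H(s) = (-7 + s)/(2*s) (H(s) = (-7 + s)/((2*s)) = (-7 + s)*(1/(2*s)) = (-7 + s)/(2*s))
F(z) = 44 (F(z) = 21 + 23 = 44)
1/(-F(H(10)) + x(31, 43)) = 1/(-1*44 - 2) = 1/(-44 - 2) = 1/(-46) = -1/46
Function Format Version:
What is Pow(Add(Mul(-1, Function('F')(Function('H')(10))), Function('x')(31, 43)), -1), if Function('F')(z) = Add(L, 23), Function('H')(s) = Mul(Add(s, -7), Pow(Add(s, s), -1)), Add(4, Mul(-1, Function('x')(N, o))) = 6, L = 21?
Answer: Rational(-1, 46) ≈ -0.021739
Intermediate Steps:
Function('x')(N, o) = -2 (Function('x')(N, o) = Add(4, Mul(-1, 6)) = Add(4, -6) = -2)
Function('H')(s) = Mul(Rational(1, 2), Pow(s, -1), Add(-7, s)) (Function('H')(s) = Mul(Add(-7, s), Pow(Mul(2, s), -1)) = Mul(Add(-7, s), Mul(Rational(1, 2), Pow(s, -1))) = Mul(Rational(1, 2), Pow(s, -1), Add(-7, s)))
Function('F')(z) = 44 (Function('F')(z) = Add(21, 23) = 44)
Pow(Add(Mul(-1, Function('F')(Function('H')(10))), Function('x')(31, 43)), -1) = Pow(Add(Mul(-1, 44), -2), -1) = Pow(Add(-44, -2), -1) = Pow(-46, -1) = Rational(-1, 46)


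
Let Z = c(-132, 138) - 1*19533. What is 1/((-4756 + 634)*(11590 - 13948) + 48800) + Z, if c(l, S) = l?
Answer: -192097080539/9768476 ≈ -19665.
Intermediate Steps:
Z = -19665 (Z = -132 - 1*19533 = -132 - 19533 = -19665)
1/((-4756 + 634)*(11590 - 13948) + 48800) + Z = 1/((-4756 + 634)*(11590 - 13948) + 48800) - 19665 = 1/(-4122*(-2358) + 48800) - 19665 = 1/(9719676 + 48800) - 19665 = 1/9768476 - 19665 = -192097080539/9768476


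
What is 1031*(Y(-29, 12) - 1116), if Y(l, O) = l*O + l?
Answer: -1539283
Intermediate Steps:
Y(l, O) = l + O*l (Y(l, O) = O*l + l = l + O*l)
1031*(Y(-29, 12) - 1116) = 1031*(-29*(1 + 12) - 1116) = 1031*(-29*13 - 1116) = 1031*(-377 - 1116) = 1031*(-1493) = -1539283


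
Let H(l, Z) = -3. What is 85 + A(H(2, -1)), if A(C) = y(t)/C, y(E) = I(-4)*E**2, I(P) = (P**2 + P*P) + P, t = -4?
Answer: -193/3 ≈ -64.333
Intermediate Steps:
I(P) = P + 2*P**2 (I(P) = (P**2 + P**2) + P = 2*P**2 + P = P + 2*P**2)
y(E) = 28*E**2 (y(E) = (-4*(1 + 2*(-4)))*E**2 = (-4*(1 - 8))*E**2 = (-4*(-7))*E**2 = 28*E**2)
A(C) = 448/C (A(C) = (28*(-4)**2)/C = (28*16)/C = 448/C)
85 + A(H(2, -1)) = 85 + 448/(-3) = 85 + 448*(-1/3) = 85 - 448/3 = -193/3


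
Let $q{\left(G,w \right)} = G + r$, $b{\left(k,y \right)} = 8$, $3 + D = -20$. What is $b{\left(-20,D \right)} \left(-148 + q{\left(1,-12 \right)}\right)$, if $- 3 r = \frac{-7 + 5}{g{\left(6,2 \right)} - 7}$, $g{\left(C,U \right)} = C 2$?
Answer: $- \frac{17624}{15} \approx -1174.9$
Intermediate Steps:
$D = -23$ ($D = -3 - 20 = -23$)
$g{\left(C,U \right)} = 2 C$
$r = \frac{2}{15}$ ($r = - \frac{\left(-7 + 5\right) \frac{1}{2 \cdot 6 - 7}}{3} = - \frac{\left(-2\right) \frac{1}{12 - 7}}{3} = - \frac{\left(-2\right) \frac{1}{5}}{3} = \left(- \frac{1}{3}\right) \left(- \frac{2}{5}\right) = \frac{2}{15} \approx 0.13333$)
$q{\left(G,w \right)} = \frac{2}{15} + G$ ($q{\left(G,w \right)} = G + \frac{2}{15} = \frac{2}{15} + G$)
$b{\left(-20,D \right)} \left(-148 + q{\left(1,-12 \right)}\right) = 8 \left(-148 + \left(\frac{2}{15} + 1\right)\right) = 8 \left(-148 + \frac{17}{15}\right) = 8 \left(- \frac{2203}{15}\right) = - \frac{17624}{15}$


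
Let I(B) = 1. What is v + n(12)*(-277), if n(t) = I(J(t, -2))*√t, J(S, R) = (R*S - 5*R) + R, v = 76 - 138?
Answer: -62 - 554*√3 ≈ -1021.6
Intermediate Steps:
v = -62
J(S, R) = -4*R + R*S (J(S, R) = (-5*R + R*S) + R = -4*R + R*S)
n(t) = √t (n(t) = 1*√t = √t)
v + n(12)*(-277) = -62 + √12*(-277) = -62 + (2*√3)*(-277) = -62 - 554*√3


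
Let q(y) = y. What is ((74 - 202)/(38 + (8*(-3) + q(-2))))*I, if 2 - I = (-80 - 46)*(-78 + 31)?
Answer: 189440/3 ≈ 63147.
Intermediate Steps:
I = -5920 (I = 2 - (-80 - 46)*(-78 + 31) = 2 - (-126)*(-47) = 2 - 1*5922 = 2 - 5922 = -5920)
((74 - 202)/(38 + (8*(-3) + q(-2))))*I = ((74 - 202)/(38 + (8*(-3) - 2)))*(-5920) = -128/(38 + (-24 - 2))*(-5920) = -128/(38 - 26)*(-5920) = -128/12*(-5920) = -128*1/12*(-5920) = -32/3*(-5920) = 189440/3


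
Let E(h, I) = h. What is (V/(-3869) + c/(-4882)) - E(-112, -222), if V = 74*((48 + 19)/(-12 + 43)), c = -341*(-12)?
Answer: 32532865416/292771099 ≈ 111.12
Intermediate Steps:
c = 4092
V = 4958/31 (V = 74*(67/31) = 4958/31 ≈ 159.94)
(V/(-3869) + c/(-4882)) - E(-112, -222) = ((4958/31)/(-3869) + 4092/(-4882)) - 1*(-112) = ((4958/31)*(-1/3869) + 4092*(-1/4882)) + 112 = (-4958/119939 - 2046/2441) + 112 = -257497672/292771099 + 112 = 32532865416/292771099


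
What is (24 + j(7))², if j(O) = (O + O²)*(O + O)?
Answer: 652864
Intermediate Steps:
j(O) = 2*O*(O + O²) (j(O) = (O + O²)*(2*O) = 2*O*(O + O²))
(24 + j(7))² = (24 + 2*7²*(1 + 7))² = (24 + 2*49*8)² = (24 + 784)² = 808² = 652864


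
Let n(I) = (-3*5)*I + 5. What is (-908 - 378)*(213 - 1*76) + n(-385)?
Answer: -170402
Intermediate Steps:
n(I) = 5 - 15*I (n(I) = -15*I + 5 = 5 - 15*I)
(-908 - 378)*(213 - 1*76) + n(-385) = (-908 - 378)*(213 - 1*76) + (5 - 15*(-385)) = -1286*(213 - 76) + (5 + 5775) = -1286*137 + 5780 = -176182 + 5780 = -170402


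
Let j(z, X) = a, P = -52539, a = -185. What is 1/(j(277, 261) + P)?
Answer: -1/52724 ≈ -1.8967e-5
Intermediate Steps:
j(z, X) = -185
1/(j(277, 261) + P) = 1/(-185 - 52539) = 1/(-52724) = -1/52724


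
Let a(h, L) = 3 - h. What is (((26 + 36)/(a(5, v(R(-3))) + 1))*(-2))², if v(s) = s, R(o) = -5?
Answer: 15376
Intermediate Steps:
(((26 + 36)/(a(5, v(R(-3))) + 1))*(-2))² = (((26 + 36)/((3 - 1*5) + 1))*(-2))² = ((62/((3 - 5) + 1))*(-2))² = ((62/(-2 + 1))*(-2))² = ((62/(-1))*(-2))² = ((62*(-1))*(-2))² = (-62*(-2))² = 124² = 15376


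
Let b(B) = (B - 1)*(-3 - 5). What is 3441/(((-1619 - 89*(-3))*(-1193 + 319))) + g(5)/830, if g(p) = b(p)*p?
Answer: -18620765/98076784 ≈ -0.18986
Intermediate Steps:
b(B) = 8 - 8*B (b(B) = (-1 + B)*(-8) = 8 - 8*B)
g(p) = p*(8 - 8*p) (g(p) = (8 - 8*p)*p = p*(8 - 8*p))
3441/(((-1619 - 89*(-3))*(-1193 + 319))) + g(5)/830 = 3441/(((-1619 - 89*(-3))*(-1193 + 319))) + (8*5*(1 - 1*5))/830 = 3441/(((-1619 + 267)*(-874))) + (8*5*(1 - 5))*(1/830) = 3441/((-1352*(-874))) + (8*5*(-4))*(1/830) = 3441/1181648 - 160*1/830 = 3441*(1/1181648) - 16/83 = 3441/1181648 - 16/83 = -18620765/98076784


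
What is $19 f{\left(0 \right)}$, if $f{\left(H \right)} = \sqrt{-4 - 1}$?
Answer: $19 i \sqrt{5} \approx 42.485 i$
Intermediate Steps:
$f{\left(H \right)} = i \sqrt{5}$ ($f{\left(H \right)} = \sqrt{-5} = i \sqrt{5}$)
$19 f{\left(0 \right)} = 19 i \sqrt{5}$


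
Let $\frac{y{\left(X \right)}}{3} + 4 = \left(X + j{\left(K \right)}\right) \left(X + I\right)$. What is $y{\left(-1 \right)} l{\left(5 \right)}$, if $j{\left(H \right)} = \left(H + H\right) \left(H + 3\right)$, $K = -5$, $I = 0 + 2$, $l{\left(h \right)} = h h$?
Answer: $1125$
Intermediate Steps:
$l{\left(h \right)} = h^{2}$
$I = 2$
$j{\left(H \right)} = 2 H \left(3 + H\right)$
$y{\left(X \right)} = -12 + 3 \left(2 + X\right) \left(20 + X\right)$ ($y{\left(X \right)} = -12 + 3 \left(X + 2 \left(-5\right) \left(3 - 5\right)\right) \left(X + 2\right) = -12 + 3 \left(X + 2 \left(-5\right) \left(-2\right)\right) \left(2 + X\right) = -12 + 3 \left(X + 20\right) \left(2 + X\right) = -12 + 3 \left(20 + X\right) \left(2 + X\right) = -12 + 3 \left(2 + X\right) \left(20 + X\right)$)
$y{\left(-1 \right)} l{\left(5 \right)} = \left(108 + 3 \left(-1\right)^{2} + 66 \left(-1\right)\right) 5^{2} = \left(108 + 3 \cdot 1 - 66\right) 25 = \left(108 + 3 - 66\right) 25 = 45 \cdot 25 = 1125$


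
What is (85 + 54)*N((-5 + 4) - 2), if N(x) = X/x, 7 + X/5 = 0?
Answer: 4865/3 ≈ 1621.7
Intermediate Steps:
X = -35 (X = -35 + 5*0 = -35 + 0 = -35)
N(x) = -35/x
(85 + 54)*N((-5 + 4) - 2) = (85 + 54)*(-35/((-5 + 4) - 2)) = 139*(-35/(-1 - 2)) = 139*(-35/(-3)) = 139*(-35*(-1/3)) = 139*(35/3) = 4865/3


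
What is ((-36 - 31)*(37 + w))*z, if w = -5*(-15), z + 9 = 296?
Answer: -2153648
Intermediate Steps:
z = 287 (z = -9 + 296 = 287)
w = 75
((-36 - 31)*(37 + w))*z = ((-36 - 31)*(37 + 75))*287 = -67*112*287 = -7504*287 = -2153648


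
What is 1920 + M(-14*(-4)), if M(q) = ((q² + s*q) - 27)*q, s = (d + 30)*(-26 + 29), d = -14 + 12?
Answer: 439448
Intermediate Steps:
d = -2
s = 84 (s = (-2 + 30)*(-26 + 29) = 28*3 = 84)
M(q) = q*(-27 + q² + 84*q) (M(q) = ((q² + 84*q) - 27)*q = (-27 + q² + 84*q)*q = q*(-27 + q² + 84*q))
1920 + M(-14*(-4)) = 1920 + (-14*(-4))*(-27 + (-14*(-4))² + 84*(-14*(-4))) = 1920 + 56*(-27 + 56² + 84*56) = 1920 + 56*(-27 + 3136 + 4704) = 1920 + 56*7813 = 1920 + 437528 = 439448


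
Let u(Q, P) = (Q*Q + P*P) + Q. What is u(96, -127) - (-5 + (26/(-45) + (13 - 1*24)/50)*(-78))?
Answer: 1903783/75 ≈ 25384.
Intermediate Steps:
u(Q, P) = Q + P² + Q² (u(Q, P) = (Q² + P²) + Q = (P² + Q²) + Q = Q + P² + Q²)
u(96, -127) - (-5 + (26/(-45) + (13 - 1*24)/50)*(-78)) = (96 + (-127)² + 96²) - (-5 + (26/(-45) + (13 - 1*24)/50)*(-78)) = (96 + 16129 + 9216) - (-5 + (26*(-1/45) + (13 - 24)*(1/50))*(-78)) = 25441 - (-5 + (-26/45 - 11*1/50)*(-78)) = 25441 - (-5 + (-26/45 - 11/50)*(-78)) = 25441 - (-5 - 359/450*(-78)) = 25441 - (-5 + 4667/75) = 25441 - 1*4292/75 = 25441 - 4292/75 = 1903783/75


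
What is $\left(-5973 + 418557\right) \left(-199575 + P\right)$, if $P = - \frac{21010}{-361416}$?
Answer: $- \frac{112725414679390}{1369} \approx -8.2341 \cdot 10^{10}$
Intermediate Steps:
$P = \frac{955}{16428}$ ($P = \left(-21010\right) \left(- \frac{1}{361416}\right) = \frac{955}{16428} \approx 0.058132$)
$\left(-5973 + 418557\right) \left(-199575 + P\right) = \left(-5973 + 418557\right) \left(-199575 + \frac{955}{16428}\right) = 412584 \left(- \frac{3278617145}{16428}\right) = - \frac{112725414679390}{1369}$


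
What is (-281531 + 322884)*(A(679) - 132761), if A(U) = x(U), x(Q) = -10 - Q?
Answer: -5518557850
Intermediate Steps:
A(U) = -10 - U
(-281531 + 322884)*(A(679) - 132761) = (-281531 + 322884)*((-10 - 1*679) - 132761) = 41353*((-10 - 679) - 132761) = 41353*(-689 - 132761) = 41353*(-133450) = -5518557850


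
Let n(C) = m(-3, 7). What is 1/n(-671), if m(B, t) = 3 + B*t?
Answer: -1/18 ≈ -0.055556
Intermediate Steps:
n(C) = -18 (n(C) = 3 - 3*7 = 3 - 21 = -18)
1/n(-671) = 1/(-18) = -1/18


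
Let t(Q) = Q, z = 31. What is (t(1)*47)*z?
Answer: 1457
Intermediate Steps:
(t(1)*47)*z = (1*47)*31 = 47*31 = 1457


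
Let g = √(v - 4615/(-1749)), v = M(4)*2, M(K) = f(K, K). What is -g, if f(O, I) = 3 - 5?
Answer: -I*√4164369/1749 ≈ -1.1668*I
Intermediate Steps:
f(O, I) = -2
M(K) = -2
v = -4 (v = -2*2 = -4)
g = I*√4164369/1749 (g = √(-4 - 4615/(-1749)) = √(-4 - 4615*(-1/1749)) = √(-4 + 4615/1749) = √(-2381/1749) = I*√4164369/1749 ≈ 1.1668*I)
-g = -I*√4164369/1749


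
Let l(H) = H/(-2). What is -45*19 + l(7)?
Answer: -1717/2 ≈ -858.50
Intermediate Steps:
l(H) = -H/2 (l(H) = H*(-½) = -H/2)
-45*19 + l(7) = -45*19 - ½*7 = -855 - 7/2 = -1717/2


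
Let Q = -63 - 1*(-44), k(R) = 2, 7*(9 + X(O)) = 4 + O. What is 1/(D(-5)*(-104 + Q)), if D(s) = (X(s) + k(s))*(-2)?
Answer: -7/12300 ≈ -0.00056911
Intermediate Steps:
X(O) = -59/7 + O/7 (X(O) = -9 + (4 + O)/7 = -9 + (4/7 + O/7) = -59/7 + O/7)
D(s) = 90/7 - 2*s/7 (D(s) = ((-59/7 + s/7) + 2)*(-2) = (-45/7 + s/7)*(-2) = 90/7 - 2*s/7)
Q = -19 (Q = -63 + 44 = -19)
1/(D(-5)*(-104 + Q)) = 1/((90/7 - 2/7*(-5))*(-104 - 19)) = 1/((90/7 + 10/7)*(-123)) = 1/((100/7)*(-123)) = 1/(-12300/7) = -7/12300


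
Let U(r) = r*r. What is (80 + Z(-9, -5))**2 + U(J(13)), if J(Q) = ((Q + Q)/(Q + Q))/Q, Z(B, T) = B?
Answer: 851930/169 ≈ 5041.0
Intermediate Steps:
J(Q) = 1/Q (J(Q) = ((2*Q)/((2*Q)))/Q = ((2*Q)*(1/(2*Q)))/Q = 1/Q)
U(r) = r**2
(80 + Z(-9, -5))**2 + U(J(13)) = (80 - 9)**2 + (1/13)**2 = 71**2 + (1/13)**2 = 5041 + 1/169 = 851930/169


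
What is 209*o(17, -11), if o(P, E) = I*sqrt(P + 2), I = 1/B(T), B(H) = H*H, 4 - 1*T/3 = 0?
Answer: 209*sqrt(19)/144 ≈ 6.3265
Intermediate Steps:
T = 12 (T = 12 - 3*0 = 12 + 0 = 12)
B(H) = H**2
I = 1/144 (I = 1/(12**2) = 1/144 ≈ 0.0069444)
o(P, E) = sqrt(2 + P)/144 (o(P, E) = sqrt(P + 2)/144 = sqrt(2 + P)/144)
209*o(17, -11) = 209*(sqrt(2 + 17)/144) = 209*(sqrt(19)/144) = 209*sqrt(19)/144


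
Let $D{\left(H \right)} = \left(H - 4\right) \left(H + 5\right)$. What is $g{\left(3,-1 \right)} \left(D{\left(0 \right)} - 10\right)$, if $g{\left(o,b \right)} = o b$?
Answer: $90$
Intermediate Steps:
$g{\left(o,b \right)} = b o$
$D{\left(H \right)} = \left(-4 + H\right) \left(5 + H\right)$
$g{\left(3,-1 \right)} \left(D{\left(0 \right)} - 10\right) = \left(-1\right) 3 \left(\left(-20 + 0 + 0^{2}\right) - 10\right) = - 3 \left(\left(-20 + 0 + 0\right) - 10\right) = - 3 \left(-20 - 10\right) = \left(-3\right) \left(-30\right) = 90$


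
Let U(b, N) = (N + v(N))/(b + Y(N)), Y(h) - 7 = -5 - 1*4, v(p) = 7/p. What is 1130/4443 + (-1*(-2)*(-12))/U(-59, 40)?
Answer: 261997990/7139901 ≈ 36.695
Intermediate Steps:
Y(h) = -2 (Y(h) = 7 + (-5 - 1*4) = 7 + (-5 - 4) = 7 - 9 = -2)
U(b, N) = (N + 7/N)/(-2 + b) (U(b, N) = (N + 7/N)/(b - 2) = (N + 7/N)/(-2 + b))
1130/4443 + (-1*(-2)*(-12))/U(-59, 40) = 1130/4443 + (-1*(-2)*(-12))/(((7 + 40²)/(40*(-2 - 59)))) = 1130*(1/4443) + (2*(-12))/(((1/40)*(7 + 1600)/(-61))) = 1130/4443 - 24/((1/40)*(-1/61)*1607) = 1130/4443 - 24/(-1607/2440) = 1130/4443 - 24*(-2440/1607) = 1130/4443 + 58560/1607 = 261997990/7139901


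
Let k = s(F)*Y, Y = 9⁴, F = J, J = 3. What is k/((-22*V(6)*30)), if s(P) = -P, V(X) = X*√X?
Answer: 729*√6/880 ≈ 2.0292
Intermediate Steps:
F = 3
Y = 6561
V(X) = X^(3/2)
k = -19683 (k = -1*3*6561 = -3*6561 = -19683)
k/((-22*V(6)*30)) = -19683*(-√6/23760) = -(-729)*√6/880 = 729*√6/880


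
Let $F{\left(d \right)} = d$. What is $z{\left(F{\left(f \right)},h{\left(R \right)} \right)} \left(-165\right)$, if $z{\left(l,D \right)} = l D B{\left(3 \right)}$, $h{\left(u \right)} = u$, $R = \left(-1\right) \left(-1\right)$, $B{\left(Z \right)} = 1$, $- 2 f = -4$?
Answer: $-330$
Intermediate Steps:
$f = 2$ ($f = \left(- \frac{1}{2}\right) \left(-4\right) = 2$)
$R = 1$
$z{\left(l,D \right)} = D l$ ($z{\left(l,D \right)} = l D 1 = D l 1 = D l$)
$z{\left(F{\left(f \right)},h{\left(R \right)} \right)} \left(-165\right) = 1 \cdot 2 \left(-165\right) = 2 \left(-165\right) = -330$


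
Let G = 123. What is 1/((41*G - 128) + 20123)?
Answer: 1/25038 ≈ 3.9939e-5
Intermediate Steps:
1/((41*G - 128) + 20123) = 1/((41*123 - 128) + 20123) = 1/((5043 - 128) + 20123) = 1/(4915 + 20123) = 1/25038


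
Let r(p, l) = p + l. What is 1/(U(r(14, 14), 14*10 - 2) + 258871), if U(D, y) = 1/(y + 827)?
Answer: 965/249810516 ≈ 3.8629e-6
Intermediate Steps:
r(p, l) = l + p
U(D, y) = 1/(827 + y)
1/(U(r(14, 14), 14*10 - 2) + 258871) = 1/(1/(827 + (14*10 - 2)) + 258871) = 1/(1/(827 + (140 - 2)) + 258871) = 1/(1/(827 + 138) + 258871) = 1/(1/965 + 258871) = 1/(249810516/965) = 965/249810516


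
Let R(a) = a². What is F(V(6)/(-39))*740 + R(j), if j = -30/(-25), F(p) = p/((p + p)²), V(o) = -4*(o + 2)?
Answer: 181527/800 ≈ 226.91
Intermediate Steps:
V(o) = -8 - 4*o (V(o) = -4*(2 + o) = -8 - 4*o)
F(p) = 1/(4*p) (F(p) = p/((2*p)²) = p/((4*p²)) = p*(1/(4*p²)) = 1/(4*p))
j = 6/5 (j = -30*(-1/25) = 6/5 ≈ 1.2000)
F(V(6)/(-39))*740 + R(j) = (1/(4*(((-8 - 4*6)/(-39)))))*740 + (6/5)² = (1/(4*(((-8 - 24)*(-1/39)))))*740 + 36/25 = (1/(4*((-32*(-1/39)))))*740 + 36/25 = (1/(4*(32/39)))*740 + 36/25 = ((¼)*(39/32))*740 + 36/25 = (39/128)*740 + 36/25 = 7215/32 + 36/25 = 181527/800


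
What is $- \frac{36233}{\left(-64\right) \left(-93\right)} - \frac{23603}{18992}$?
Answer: $- \frac{51788887}{7065024} \approx -7.3303$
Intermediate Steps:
$- \frac{36233}{\left(-64\right) \left(-93\right)} - \frac{23603}{18992} = - \frac{36233}{5952} - \frac{23603}{18992} = - \frac{51788887}{7065024}$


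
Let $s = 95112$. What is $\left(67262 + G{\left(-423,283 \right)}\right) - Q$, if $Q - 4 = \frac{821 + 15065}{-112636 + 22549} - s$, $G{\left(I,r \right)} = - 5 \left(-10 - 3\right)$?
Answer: $\frac{14633297731}{90087} \approx 1.6244 \cdot 10^{5}$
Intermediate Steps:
$G{\left(I,r \right)} = 65$ ($G{\left(I,r \right)} = \left(-5\right) \left(-13\right) = 65$)
$Q = - \frac{8568010282}{90087}$ ($Q = 4 - \left(95112 - \frac{821 + 15065}{-112636 + 22549}\right) = 4 - \left(95112 - \frac{15886}{-90087}\right) = 4 + \left(15886 \left(- \frac{1}{90087}\right) - 95112\right) = 4 - \frac{8568370630}{90087} = - \frac{8568010282}{90087} \approx -95108.0$)
$\left(67262 + G{\left(-423,283 \right)}\right) - Q = \left(67262 + 65\right) - - \frac{8568010282}{90087} = 67327 + \frac{8568010282}{90087} = \frac{14633297731}{90087}$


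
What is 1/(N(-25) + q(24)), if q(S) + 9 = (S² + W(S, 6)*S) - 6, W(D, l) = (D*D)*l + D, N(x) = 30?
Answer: 1/84111 ≈ 1.1889e-5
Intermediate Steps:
W(D, l) = D + l*D² (W(D, l) = D²*l + D = l*D² + D = D + l*D²)
q(S) = -15 + S² + S²*(1 + 6*S) (q(S) = -9 + ((S² + (S*(1 + S*6))*S) - 6) = -9 + ((S² + (S*(1 + 6*S))*S) - 6) = -9 + ((S² + S²*(1 + 6*S)) - 6) = -9 + (-6 + S² + S²*(1 + 6*S)) = -15 + S² + S²*(1 + 6*S))
1/(N(-25) + q(24)) = 1/(30 + (-15 + 2*24² + 6*24³)) = 1/(30 + (-15 + 2*576 + 6*13824)) = 1/(30 + (-15 + 1152 + 82944)) = 1/(30 + 84081) = 1/84111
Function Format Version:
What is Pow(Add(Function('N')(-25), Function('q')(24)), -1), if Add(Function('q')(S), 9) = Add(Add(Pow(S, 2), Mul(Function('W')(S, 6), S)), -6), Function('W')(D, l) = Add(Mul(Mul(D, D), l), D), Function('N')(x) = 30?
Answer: Rational(1, 84111) ≈ 1.1889e-5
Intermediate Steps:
Function('W')(D, l) = Add(D, Mul(l, Pow(D, 2))) (Function('W')(D, l) = Add(Mul(Pow(D, 2), l), D) = Add(Mul(l, Pow(D, 2)), D) = Add(D, Mul(l, Pow(D, 2))))
Function('q')(S) = Add(-15, Pow(S, 2), Mul(Pow(S, 2), Add(1, Mul(6, S)))) (Function('q')(S) = Add(-9, Add(Add(Pow(S, 2), Mul(Mul(S, Add(1, Mul(S, 6))), S)), -6)) = Add(-9, Add(Add(Pow(S, 2), Mul(Mul(S, Add(1, Mul(6, S))), S)), -6)) = Add(-9, Add(Add(Pow(S, 2), Mul(Pow(S, 2), Add(1, Mul(6, S)))), -6)) = Add(-9, Add(-6, Pow(S, 2), Mul(Pow(S, 2), Add(1, Mul(6, S))))) = Add(-15, Pow(S, 2), Mul(Pow(S, 2), Add(1, Mul(6, S)))))
Pow(Add(Function('N')(-25), Function('q')(24)), -1) = Pow(Add(30, Add(-15, Mul(2, Pow(24, 2)), Mul(6, Pow(24, 3)))), -1) = Pow(Add(30, Add(-15, Mul(2, 576), Mul(6, 13824))), -1) = Pow(Add(30, Add(-15, 1152, 82944)), -1) = Pow(Add(30, 84081), -1) = Pow(84111, -1) = Rational(1, 84111)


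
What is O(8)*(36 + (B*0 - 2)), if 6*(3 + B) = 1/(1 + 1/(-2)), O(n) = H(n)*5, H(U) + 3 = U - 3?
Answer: 340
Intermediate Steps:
H(U) = -6 + U (H(U) = -3 + (U - 3) = -3 + (-3 + U) = -6 + U)
O(n) = -30 + 5*n (O(n) = (-6 + n)*5 = -30 + 5*n)
B = -8/3 (B = -3 + 1/(6*(1 + 1/(-2))) = -3 + 1/(6*(1 - ½)) = -3 + 1/(6*(½)) = -3 + (⅙)*2 = -3 + ⅓ = -8/3 ≈ -2.6667)
O(8)*(36 + (B*0 - 2)) = (-30 + 5*8)*(36 + (-8/3*0 - 2)) = (-30 + 40)*(36 + (0 - 2)) = 10*(36 - 2) = 10*34 = 340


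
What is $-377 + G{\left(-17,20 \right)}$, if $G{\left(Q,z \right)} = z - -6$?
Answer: $-351$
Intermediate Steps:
$G{\left(Q,z \right)} = 6 + z$ ($G{\left(Q,z \right)} = z + 6 = 6 + z$)
$-377 + G{\left(-17,20 \right)} = -377 + \left(6 + 20\right) = -377 + 26 = -351$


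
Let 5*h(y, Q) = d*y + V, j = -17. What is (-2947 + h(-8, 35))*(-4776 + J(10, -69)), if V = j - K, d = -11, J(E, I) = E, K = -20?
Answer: 69793304/5 ≈ 1.3959e+7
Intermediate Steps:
V = 3 (V = -17 - 1*(-20) = -17 + 20 = 3)
h(y, Q) = ⅗ - 11*y/5 (h(y, Q) = (-11*y + 3)/5 = (3 - 11*y)/5 = ⅗ - 11*y/5)
(-2947 + h(-8, 35))*(-4776 + J(10, -69)) = (-2947 + (⅗ - 11/5*(-8)))*(-4776 + 10) = (-2947 + (⅗ + 88/5))*(-4766) = (-2947 + 91/5)*(-4766) = -14644/5*(-4766) = 69793304/5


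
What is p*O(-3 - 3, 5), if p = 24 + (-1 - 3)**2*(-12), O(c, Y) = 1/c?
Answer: 28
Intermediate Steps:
p = -168 (p = 24 + (-4)**2*(-12) = 24 + 16*(-12) = 24 - 192 = -168)
p*O(-3 - 3, 5) = -168/(-3 - 3) = -168/(-6) = -168*(-1/6) = 28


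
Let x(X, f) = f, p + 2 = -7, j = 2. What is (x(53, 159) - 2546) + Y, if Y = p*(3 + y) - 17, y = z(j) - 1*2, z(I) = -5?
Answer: -2368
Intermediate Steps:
p = -9 (p = -2 - 7 = -9)
y = -7 (y = -5 - 1*2 = -5 - 2 = -7)
Y = 19 (Y = -9*(3 - 7) - 17 = -9*(-4) - 17 = 36 - 17 = 19)
(x(53, 159) - 2546) + Y = (159 - 2546) + 19 = -2387 + 19 = -2368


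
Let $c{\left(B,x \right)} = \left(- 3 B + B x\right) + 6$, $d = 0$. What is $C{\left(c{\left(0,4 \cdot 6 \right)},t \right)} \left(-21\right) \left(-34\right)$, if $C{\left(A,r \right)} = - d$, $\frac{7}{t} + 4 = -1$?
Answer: $0$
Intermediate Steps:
$t = - \frac{7}{5}$ ($t = \frac{7}{-4 - 1} = \frac{7}{-5} = 7 \left(- \frac{1}{5}\right) = - \frac{7}{5} \approx -1.4$)
$c{\left(B,x \right)} = 6 - 3 B + B x$
$C{\left(A,r \right)} = 0$ ($C{\left(A,r \right)} = \left(-1\right) 0 = 0$)
$C{\left(c{\left(0,4 \cdot 6 \right)},t \right)} \left(-21\right) \left(-34\right) = 0 \left(-21\right) \left(-34\right) = 0 \left(-34\right) = 0$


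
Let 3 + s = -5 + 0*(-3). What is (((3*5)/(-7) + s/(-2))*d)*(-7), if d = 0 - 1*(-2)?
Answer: -26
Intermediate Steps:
d = 2 (d = 0 + 2 = 2)
s = -8 (s = -3 + (-5 + 0*(-3)) = -3 + (-5 + 0) = -3 - 5 = -8)
(((3*5)/(-7) + s/(-2))*d)*(-7) = (((3*5)/(-7) - 8/(-2))*2)*(-7) = ((15*(-1/7) - 8*(-1/2))*2)*(-7) = ((-15/7 + 4)*2)*(-7) = ((13/7)*2)*(-7) = (26/7)*(-7) = -26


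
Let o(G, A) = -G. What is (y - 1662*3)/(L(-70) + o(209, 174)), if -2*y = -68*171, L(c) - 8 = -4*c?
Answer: 828/79 ≈ 10.481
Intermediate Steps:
L(c) = 8 - 4*c
y = 5814 (y = -(-34)*171 = -1/2*(-11628) = 5814)
(y - 1662*3)/(L(-70) + o(209, 174)) = (5814 - 1662*3)/((8 - 4*(-70)) - 1*209) = (5814 - 1662*3)/((8 + 280) - 209) = (5814 - 4986)/(288 - 209) = 828/79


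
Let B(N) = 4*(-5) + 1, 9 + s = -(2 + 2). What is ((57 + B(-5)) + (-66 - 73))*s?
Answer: 1313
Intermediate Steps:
s = -13 (s = -9 - (2 + 2) = -9 - 1*4 = -9 - 4 = -13)
B(N) = -19 (B(N) = -20 + 1 = -19)
((57 + B(-5)) + (-66 - 73))*s = ((57 - 19) + (-66 - 73))*(-13) = (38 - 139)*(-13) = -101*(-13) = 1313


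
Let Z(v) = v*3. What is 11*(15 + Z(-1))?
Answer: 132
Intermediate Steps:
Z(v) = 3*v
11*(15 + Z(-1)) = 11*(15 + 3*(-1)) = 11*(15 - 3) = 11*12 = 132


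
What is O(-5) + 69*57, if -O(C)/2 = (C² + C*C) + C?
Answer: 3843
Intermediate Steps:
O(C) = -4*C² - 2*C (O(C) = -2*((C² + C*C) + C) = -2*((C² + C²) + C) = -2*(2*C² + C) = -2*(C + 2*C²) = -4*C² - 2*C)
O(-5) + 69*57 = -2*(-5)*(1 + 2*(-5)) + 69*57 = -2*(-5)*(1 - 10) + 3933 = -2*(-5)*(-9) + 3933 = -90 + 3933 = 3843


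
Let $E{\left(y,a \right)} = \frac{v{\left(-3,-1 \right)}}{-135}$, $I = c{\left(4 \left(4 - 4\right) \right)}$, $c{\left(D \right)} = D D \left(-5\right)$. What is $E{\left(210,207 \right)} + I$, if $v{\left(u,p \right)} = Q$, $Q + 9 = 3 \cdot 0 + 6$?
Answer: $\frac{1}{45} \approx 0.022222$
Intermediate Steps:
$Q = -3$ ($Q = -9 + \left(3 \cdot 0 + 6\right) = -9 + \left(0 + 6\right) = -9 + 6 = -3$)
$v{\left(u,p \right)} = -3$
$c{\left(D \right)} = - 5 D^{2}$ ($c{\left(D \right)} = D^{2} \left(-5\right) = - 5 D^{2}$)
$I = 0$ ($I = - 5 \left(4 \left(4 - 4\right)\right)^{2} = - 5 \left(4 \cdot 0\right)^{2} = - 5 \cdot 0^{2} = \left(-5\right) 0 = 0$)
$E{\left(y,a \right)} = \frac{1}{45}$ ($E{\left(y,a \right)} = - \frac{3}{-135} = \left(-3\right) \left(- \frac{1}{135}\right) = \frac{1}{45}$)
$E{\left(210,207 \right)} + I = \frac{1}{45} + 0 = \frac{1}{45}$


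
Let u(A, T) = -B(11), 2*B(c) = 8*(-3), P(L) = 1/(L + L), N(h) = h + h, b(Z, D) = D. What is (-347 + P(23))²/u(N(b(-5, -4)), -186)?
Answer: 254753521/25392 ≈ 10033.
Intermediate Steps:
N(h) = 2*h
P(L) = 1/(2*L)
B(c) = -12 (B(c) = (8*(-3))/2 = (½)*(-24) = -12)
u(A, T) = 12 (u(A, T) = -1*(-12) = 12)
(-347 + P(23))²/u(N(b(-5, -4)), -186) = (-347 + (½)/23)²/12 = (-347 + (½)*(1/23))²*(1/12) = (-347 + 1/46)²*(1/12) = (-15961/46)²*(1/12) = (254753521/2116)*(1/12) = 254753521/25392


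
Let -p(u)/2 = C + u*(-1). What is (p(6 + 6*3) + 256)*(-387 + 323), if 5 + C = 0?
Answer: -20096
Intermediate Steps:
C = -5 (C = -5 + 0 = -5)
p(u) = 10 + 2*u (p(u) = -2*(-5 + u*(-1)) = -2*(-5 - u) = 10 + 2*u)
(p(6 + 6*3) + 256)*(-387 + 323) = ((10 + 2*(6 + 6*3)) + 256)*(-387 + 323) = ((10 + 2*(6 + 18)) + 256)*(-64) = ((10 + 2*24) + 256)*(-64) = ((10 + 48) + 256)*(-64) = (58 + 256)*(-64) = 314*(-64) = -20096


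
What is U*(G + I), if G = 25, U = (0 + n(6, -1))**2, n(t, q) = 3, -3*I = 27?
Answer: 144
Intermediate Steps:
I = -9 (I = -1/3*27 = -9)
U = 9 (U = (0 + 3)**2 = 3**2 = 9)
U*(G + I) = 9*(25 - 9) = 9*16 = 144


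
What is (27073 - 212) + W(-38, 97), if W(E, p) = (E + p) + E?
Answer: 26882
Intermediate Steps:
W(E, p) = p + 2*E
(27073 - 212) + W(-38, 97) = (27073 - 212) + (97 + 2*(-38)) = 26861 + (97 - 76) = 26861 + 21 = 26882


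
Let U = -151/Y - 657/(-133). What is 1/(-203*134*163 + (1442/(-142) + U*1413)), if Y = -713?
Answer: -6732859/29804056752891 ≈ -2.2590e-7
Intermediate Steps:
U = 488524/94829 (U = -151/(-713) - 657/(-133) = -151*(-1/713) - 657*(-1/133) = 151/713 + 657/133 = 488524/94829 ≈ 5.1516)
1/(-203*134*163 + (1442/(-142) + U*1413)) = 1/(-203*134*163 + (1442/(-142) + (488524/94829)*1413)) = 1/(-27202*163 + (1442*(-1/142) + 690284412/94829)) = 1/(-4433926 + (-721/71 + 690284412/94829)) = 1/(-4433926 + 48941821543/6732859) = 1/(-29804056752891/6732859) = -6732859/29804056752891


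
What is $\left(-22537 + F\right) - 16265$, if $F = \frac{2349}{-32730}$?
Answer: $- \frac{423330603}{10910} \approx -38802.0$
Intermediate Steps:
$F = - \frac{783}{10910}$ ($F = 2349 \left(- \frac{1}{32730}\right) = - \frac{783}{10910} \approx -0.071769$)
$\left(-22537 + F\right) - 16265 = \left(-22537 - \frac{783}{10910}\right) - 16265 = - \frac{245879453}{10910} - 16265 = - \frac{423330603}{10910}$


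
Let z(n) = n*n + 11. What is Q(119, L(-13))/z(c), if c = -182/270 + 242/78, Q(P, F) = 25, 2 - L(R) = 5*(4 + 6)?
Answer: 77000625/52044919 ≈ 1.4795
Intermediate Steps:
L(R) = -48 (L(R) = 2 - 5*(4 + 6) = 2 - 5*10 = 2 - 1*50 = 2 - 50 = -48)
c = 4262/1755 (c = -182*1/270 + 242*(1/78) = -91/135 + 121/39 = 4262/1755 ≈ 2.4285)
z(n) = 11 + n² (z(n) = n² + 11 = 11 + n²)
Q(119, L(-13))/z(c) = 25/(11 + (4262/1755)²) = 25/(11 + 18164644/3080025) = 25/(52044919/3080025) = 25*(3080025/52044919) = 77000625/52044919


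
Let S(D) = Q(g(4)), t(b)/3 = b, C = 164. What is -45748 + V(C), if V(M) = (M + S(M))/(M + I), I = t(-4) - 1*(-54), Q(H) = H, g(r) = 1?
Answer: -9423923/206 ≈ -45747.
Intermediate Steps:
t(b) = 3*b
S(D) = 1
I = 42 (I = 3*(-4) - 1*(-54) = -12 + 54 = 42)
V(M) = (1 + M)/(42 + M) (V(M) = (M + 1)/(M + 42) = (1 + M)/(42 + M))
-45748 + V(C) = -45748 + (1 + 164)/(42 + 164) = -45748 + 165/206 = -9423923/206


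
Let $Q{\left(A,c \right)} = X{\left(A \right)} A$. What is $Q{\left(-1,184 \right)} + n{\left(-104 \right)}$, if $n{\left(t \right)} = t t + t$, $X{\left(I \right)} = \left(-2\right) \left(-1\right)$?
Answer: $10710$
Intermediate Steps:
$X{\left(I \right)} = 2$
$Q{\left(A,c \right)} = 2 A$
$n{\left(t \right)} = t + t^{2}$ ($n{\left(t \right)} = t^{2} + t = t + t^{2}$)
$Q{\left(-1,184 \right)} + n{\left(-104 \right)} = 2 \left(-1\right) - 104 \left(1 - 104\right) = -2 - -10712 = -2 + 10712 = 10710$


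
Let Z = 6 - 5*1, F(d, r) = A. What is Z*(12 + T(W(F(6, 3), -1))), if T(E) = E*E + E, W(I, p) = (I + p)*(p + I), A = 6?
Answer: 662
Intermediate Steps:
F(d, r) = 6
W(I, p) = (I + p)**2 (W(I, p) = (I + p)*(I + p) = (I + p)**2)
T(E) = E + E**2 (T(E) = E**2 + E = E + E**2)
Z = 1 (Z = 6 - 5 = 1)
Z*(12 + T(W(F(6, 3), -1))) = 1*(12 + (6 - 1)**2*(1 + (6 - 1)**2)) = 1*(12 + 5**2*(1 + 5**2)) = 1*(12 + 25*(1 + 25)) = 1*(12 + 25*26) = 1*(12 + 650) = 1*662 = 662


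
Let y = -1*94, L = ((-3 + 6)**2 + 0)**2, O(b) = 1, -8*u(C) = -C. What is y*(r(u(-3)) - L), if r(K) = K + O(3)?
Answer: 30221/4 ≈ 7555.3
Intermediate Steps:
u(C) = C/8 (u(C) = -(-1)*C/8 = C/8)
r(K) = 1 + K (r(K) = K + 1 = 1 + K)
L = 81 (L = (3**2 + 0)**2 = (9 + 0)**2 = 9**2 = 81)
y = -94
y*(r(u(-3)) - L) = -94*((1 + (1/8)*(-3)) - 1*81) = -94*((1 - 3/8) - 81) = -94*(5/8 - 81) = -94*(-643/8) = 30221/4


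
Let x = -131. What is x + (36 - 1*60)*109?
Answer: -2747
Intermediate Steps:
x + (36 - 1*60)*109 = -131 + (36 - 1*60)*109 = -131 + (36 - 60)*109 = -131 - 24*109 = -131 - 2616 = -2747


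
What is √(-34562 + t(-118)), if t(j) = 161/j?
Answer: 13*I*√2847694/118 ≈ 185.91*I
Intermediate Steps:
√(-34562 + t(-118)) = √(-34562 + 161/(-118)) = √(-34562 + 161*(-1/118)) = √(-34562 - 161/118) = √(-4078477/118) = 13*I*√2847694/118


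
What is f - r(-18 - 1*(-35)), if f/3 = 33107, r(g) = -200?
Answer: 99521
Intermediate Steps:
f = 99321 (f = 3*33107 = 99321)
f - r(-18 - 1*(-35)) = 99321 - 1*(-200) = 99321 + 200 = 99521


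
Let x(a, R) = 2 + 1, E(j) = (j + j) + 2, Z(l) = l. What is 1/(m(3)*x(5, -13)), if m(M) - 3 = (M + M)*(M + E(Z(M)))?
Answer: 1/207 ≈ 0.0048309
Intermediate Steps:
E(j) = 2 + 2*j (E(j) = 2*j + 2 = 2 + 2*j)
x(a, R) = 3
m(M) = 3 + 2*M*(2 + 3*M) (m(M) = 3 + (M + M)*(M + (2 + 2*M)) = 3 + (2*M)*(2 + 3*M) = 3 + 2*M*(2 + 3*M))
1/(m(3)*x(5, -13)) = 1/((3 + 4*3 + 6*3²)*3) = 1/((3 + 12 + 6*9)*3) = 1/((3 + 12 + 54)*3) = 1/(69*3) = 1/207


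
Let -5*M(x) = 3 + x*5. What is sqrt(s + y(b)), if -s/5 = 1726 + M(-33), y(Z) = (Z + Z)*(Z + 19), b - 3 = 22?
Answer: 8*I*sqrt(103) ≈ 81.191*I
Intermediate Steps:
M(x) = -3/5 - x (M(x) = -(3 + x*5)/5 = -(3 + 5*x)/5 = -3/5 - x)
b = 25 (b = 3 + 22 = 25)
y(Z) = 2*Z*(19 + Z) (y(Z) = (2*Z)*(19 + Z) = 2*Z*(19 + Z))
s = -8792 (s = -5*(1726 + (-3/5 - 1*(-33))) = -5*(1726 + (-3/5 + 33)) = -5*(1726 + 162/5) = -5*8792/5 = -8792)
sqrt(s + y(b)) = sqrt(-8792 + 2*25*(19 + 25)) = sqrt(-8792 + 2*25*44) = sqrt(-8792 + 2200) = sqrt(-6592) = 8*I*sqrt(103)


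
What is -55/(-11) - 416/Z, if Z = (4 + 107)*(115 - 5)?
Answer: 30317/6105 ≈ 4.9659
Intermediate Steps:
Z = 12210 (Z = 111*110 = 12210)
-55/(-11) - 416/Z = -55/(-11) - 416/12210 = -55*(-1/11) - 416*1/12210 = 5 - 208/6105 = 30317/6105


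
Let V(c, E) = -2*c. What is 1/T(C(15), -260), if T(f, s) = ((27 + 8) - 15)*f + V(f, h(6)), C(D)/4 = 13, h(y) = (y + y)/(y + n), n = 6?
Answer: 1/936 ≈ 0.0010684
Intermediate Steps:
h(y) = 2*y/(6 + y) (h(y) = (y + y)/(y + 6) = (2*y)/(6 + y) = 2*y/(6 + y))
C(D) = 52 (C(D) = 4*13 = 52)
T(f, s) = 18*f (T(f, s) = ((27 + 8) - 15)*f - 2*f = (35 - 15)*f - 2*f = 20*f - 2*f = 18*f)
1/T(C(15), -260) = 1/(18*52) = 1/936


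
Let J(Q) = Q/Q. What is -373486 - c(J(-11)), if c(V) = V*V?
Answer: -373487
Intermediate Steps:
J(Q) = 1
c(V) = V²
-373486 - c(J(-11)) = -373486 - 1*1² = -373486 - 1*1 = -373486 - 1 = -373487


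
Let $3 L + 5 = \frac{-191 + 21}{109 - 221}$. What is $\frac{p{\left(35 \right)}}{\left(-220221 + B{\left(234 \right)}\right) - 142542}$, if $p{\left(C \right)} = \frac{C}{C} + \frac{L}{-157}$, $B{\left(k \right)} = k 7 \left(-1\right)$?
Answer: $- \frac{8857}{3203813592} \approx -2.7645 \cdot 10^{-6}$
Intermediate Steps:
$L = - \frac{65}{56}$ ($L = - \frac{5}{3} + \frac{\left(-191 + 21\right) \frac{1}{109 - 221}}{3} = - \frac{5}{3} + \frac{\left(-170\right) \frac{1}{-112}}{3} = - \frac{5}{3} + \frac{\left(-170\right) \left(- \frac{1}{112}\right)}{3} = - \frac{5}{3} + \frac{1}{3} \cdot \frac{85}{56} = - \frac{5}{3} + \frac{85}{168} = - \frac{65}{56} \approx -1.1607$)
$B{\left(k \right)} = - 7 k$ ($B{\left(k \right)} = 7 k \left(-1\right) = - 7 k$)
$p{\left(C \right)} = \frac{8857}{8792}$ ($p{\left(C \right)} = \frac{C}{C} - \frac{65}{56 \left(-157\right)} = 1 - - \frac{65}{8792} = 1 + \frac{65}{8792} = \frac{8857}{8792}$)
$\frac{p{\left(35 \right)}}{\left(-220221 + B{\left(234 \right)}\right) - 142542} = \frac{8857}{8792 \left(\left(-220221 - 1638\right) - 142542\right)} = \frac{8857}{8792 \left(-221859 - 142542\right)} = \frac{8857}{8792 \left(-364401\right)} = \frac{8857}{8792} \left(- \frac{1}{364401}\right) = - \frac{8857}{3203813592}$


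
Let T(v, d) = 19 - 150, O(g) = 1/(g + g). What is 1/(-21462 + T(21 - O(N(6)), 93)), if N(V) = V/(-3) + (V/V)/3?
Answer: -1/21593 ≈ -4.6311e-5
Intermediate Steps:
N(V) = ⅓ - V/3 (N(V) = V*(-⅓) + 1*(⅓) = -V/3 + ⅓ = ⅓ - V/3)
O(g) = 1/(2*g)
T(v, d) = -131
1/(-21462 + T(21 - O(N(6)), 93)) = 1/(-21462 - 131) = 1/(-21593) = -1/21593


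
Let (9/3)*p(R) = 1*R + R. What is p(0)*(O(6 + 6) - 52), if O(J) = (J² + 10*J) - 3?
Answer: 0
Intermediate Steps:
p(R) = 2*R/3 (p(R) = (1*R + R)/3 = (R + R)/3 = (2*R)/3 = 2*R/3)
O(J) = -3 + J² + 10*J
p(0)*(O(6 + 6) - 52) = ((⅔)*0)*((-3 + (6 + 6)² + 10*(6 + 6)) - 52) = 0*((-3 + 12² + 10*12) - 52) = 0*((-3 + 144 + 120) - 52) = 0*(261 - 52) = 0*209 = 0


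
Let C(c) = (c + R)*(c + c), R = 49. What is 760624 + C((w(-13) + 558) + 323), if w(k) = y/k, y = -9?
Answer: 405902932/169 ≈ 2.4018e+6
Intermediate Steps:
w(k) = -9/k
C(c) = 2*c*(49 + c) (C(c) = (c + 49)*(c + c) = (49 + c)*(2*c) = 2*c*(49 + c))
760624 + C((w(-13) + 558) + 323) = 760624 + 2*((-9/(-13) + 558) + 323)*(49 + ((-9/(-13) + 558) + 323)) = 760624 + 2*((-9*(-1/13) + 558) + 323)*(49 + ((-9*(-1/13) + 558) + 323)) = 760624 + 2*((9/13 + 558) + 323)*(49 + ((9/13 + 558) + 323)) = 760624 + 2*(7263/13 + 323)*(49 + (7263/13 + 323)) = 760624 + 2*(11462/13)*(49 + 11462/13) = 760624 + 2*(11462/13)*(12099/13) = 760624 + 277357476/169 = 405902932/169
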